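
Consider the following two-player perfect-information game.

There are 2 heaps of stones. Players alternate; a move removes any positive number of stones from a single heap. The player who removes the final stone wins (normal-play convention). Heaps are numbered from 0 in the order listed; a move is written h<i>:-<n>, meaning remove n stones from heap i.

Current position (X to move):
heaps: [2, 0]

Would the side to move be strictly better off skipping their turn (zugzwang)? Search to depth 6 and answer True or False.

ply 1, X at (2,0) | h0:-1=-1→(1,0); h0:-2=+1→(0,0)*
ply 2: (0,0) is terminal -1 (O); from (2,0) depth 6
suppose X passes — search the same position with O to move:
pass> ply 1, O at (2,0) | h0:-1=-1→(1,0); h0:-2=+1→(0,0)*
pass> ply 2: (0,0) is terminal -1 (X); from (2,0) depth 6
for X: play +1, pass -1

zugzwang((2,0), X) = False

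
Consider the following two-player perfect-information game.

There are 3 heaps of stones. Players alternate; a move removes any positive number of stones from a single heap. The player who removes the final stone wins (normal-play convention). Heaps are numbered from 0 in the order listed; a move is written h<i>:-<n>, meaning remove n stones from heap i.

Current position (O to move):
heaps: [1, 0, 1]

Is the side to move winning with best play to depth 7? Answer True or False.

p1 O@[(1,0,1)]: h0:-1[(0,0,1)]-1* h2:-1[(1,0,0)]-1
p2 X@[(0,0,1)]: h2:-1[(0,0,0)]+1*
p3 O@[(0,0,0)] terminal -1; root [(1,0,1)] d7

O winning at [(1,0,1)]: False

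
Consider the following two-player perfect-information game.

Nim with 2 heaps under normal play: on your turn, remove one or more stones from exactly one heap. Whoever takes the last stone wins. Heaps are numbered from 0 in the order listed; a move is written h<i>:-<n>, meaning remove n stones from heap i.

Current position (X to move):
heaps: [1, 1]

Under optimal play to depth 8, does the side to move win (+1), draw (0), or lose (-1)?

value((1,1), X) = -1

[(1,1)] X move#1: h0:-1:-1/(0,1)*, h1:-1:-1/(1,0)
[(0,1)] O move#2: h1:-1:+1/(0,0)*
[(0,0)] end (terminal -1, X#3); searched (1,1) to 8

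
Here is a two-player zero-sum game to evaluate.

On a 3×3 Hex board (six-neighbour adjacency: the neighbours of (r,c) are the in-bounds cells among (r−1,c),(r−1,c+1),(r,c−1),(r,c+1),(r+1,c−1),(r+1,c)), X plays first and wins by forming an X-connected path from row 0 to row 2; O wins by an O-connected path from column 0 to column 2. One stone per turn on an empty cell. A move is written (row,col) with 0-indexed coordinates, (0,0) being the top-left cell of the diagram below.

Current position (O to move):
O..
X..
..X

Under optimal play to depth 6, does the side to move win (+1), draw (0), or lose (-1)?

value(O../X../..X, O) = +1

ply 1, O at O../X../..X | (0,1)=-1→OO./X../..X; (0,2)=-1→O.O/X../..X; (1,1)=+1→O../XO./..X*; (1,2)=-1→O../X.O/..X; (2,0)=-1→O../X../O.X; (2,1)=-1→O../X../.OX
ply 2, X at O../XO./..X | (0,1)=-1→OX./XO./..X*; (0,2)=-1→O.X/XO./..X; (1,2)=-1→O../XOX/..X; (2,0)=-1→O../XO./X.X; (2,1)=-1→O../XO./.XX
ply 3, O at OX./XO./..X | (0,2)=-1→OXO/XO./..X; (1,2)=-1→OX./XOO/..X; (2,0)=+1→OX./XO./O.X*; (2,1)=-1→OX./XO./.OX
ply 4, X at OX./XO./O.X | (0,2)=-1→OXX/XO./O.X*; (1,2)=-1→OX./XOX/O.X; (2,1)=-1→OX./XO./OXX
ply 5, O at OXX/XO./O.X | (1,2)=+1→OXX/XOO/O.X*; (2,1)=-1→OXX/XO./OOX
ply 6: OXX/XOO/O.X is terminal -1 (X); from O../X../..X depth 6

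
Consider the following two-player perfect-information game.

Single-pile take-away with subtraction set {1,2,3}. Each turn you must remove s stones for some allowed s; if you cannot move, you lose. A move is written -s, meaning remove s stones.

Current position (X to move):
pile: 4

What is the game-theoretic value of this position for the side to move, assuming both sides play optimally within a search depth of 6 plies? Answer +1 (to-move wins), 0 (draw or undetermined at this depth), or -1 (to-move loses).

value(4, X) = -1

p1 X@[4]: -1[3]-1* -2[2]-1 -3[1]-1
p2 O@[3]: -1[2]-1 -2[1]-1 -3[0]+1*
p3 X@[0] terminal -1; root [4] d6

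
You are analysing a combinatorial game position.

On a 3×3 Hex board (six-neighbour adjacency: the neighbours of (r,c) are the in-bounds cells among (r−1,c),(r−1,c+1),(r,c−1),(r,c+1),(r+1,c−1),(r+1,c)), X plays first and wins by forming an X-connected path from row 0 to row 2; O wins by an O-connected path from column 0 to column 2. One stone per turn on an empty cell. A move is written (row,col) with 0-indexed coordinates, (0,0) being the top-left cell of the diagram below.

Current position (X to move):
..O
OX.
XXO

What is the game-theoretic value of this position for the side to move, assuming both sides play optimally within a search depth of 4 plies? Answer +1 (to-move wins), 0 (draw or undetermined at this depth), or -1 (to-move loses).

[..O/OX./XXO] X move#1: (0,0):-1/X.O/OX./XXO, (0,1):+1/.XO/OX./XXO*, (1,2):-1/..O/OXX/XXO
[.XO/OX./XXO] end (terminal -1, O#2); searched ..O/OX./XXO to 4

value(..O/OX./XXO, X) = +1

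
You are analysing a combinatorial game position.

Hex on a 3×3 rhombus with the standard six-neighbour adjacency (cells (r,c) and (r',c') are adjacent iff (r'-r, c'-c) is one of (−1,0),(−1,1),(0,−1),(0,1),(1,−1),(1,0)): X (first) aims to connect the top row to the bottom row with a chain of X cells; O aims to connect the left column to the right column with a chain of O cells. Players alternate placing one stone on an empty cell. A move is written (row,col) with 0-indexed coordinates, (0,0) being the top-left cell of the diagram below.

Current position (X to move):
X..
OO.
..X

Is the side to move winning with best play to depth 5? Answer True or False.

ply 1, X at X../OO./..X | (0,1)=-1→XX./OO./..X*; (0,2)=-1→X.X/OO./..X; (1,2)=-1→X../OOX/..X; (2,0)=-1→X../OO./X.X; (2,1)=-1→X../OO./.XX
ply 2, O at XX./OO./..X | (0,2)=+1→XXO/OO./..X*; (1,2)=+1→XX./OOO/..X; (2,0)=+1→XX./OO./O.X; (2,1)=+1→XX./OO./.OX
ply 3: XXO/OO./..X is terminal -1 (X); from X../OO./..X depth 5

X winning at [X../OO./..X]: False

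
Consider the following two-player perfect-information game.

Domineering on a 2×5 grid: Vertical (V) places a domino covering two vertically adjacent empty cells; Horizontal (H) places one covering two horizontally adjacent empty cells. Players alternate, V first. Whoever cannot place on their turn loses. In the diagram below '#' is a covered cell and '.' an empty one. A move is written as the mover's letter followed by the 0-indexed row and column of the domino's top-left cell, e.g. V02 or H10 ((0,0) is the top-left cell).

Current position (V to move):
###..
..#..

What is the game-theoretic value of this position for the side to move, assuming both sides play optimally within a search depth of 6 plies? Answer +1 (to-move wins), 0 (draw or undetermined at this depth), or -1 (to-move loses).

value(###../..#.., V) = +1

[###../..#..] V move#1: V03:+1/####./..##.*, V04:+1/###.#/..#.#
[####./..##.] H move#2: H10:-1/####./####.*
[####./####.] V move#3: V04:+1/#####/#####*
[#####/#####] end (terminal -1, H#4); searched ###../..#.. to 6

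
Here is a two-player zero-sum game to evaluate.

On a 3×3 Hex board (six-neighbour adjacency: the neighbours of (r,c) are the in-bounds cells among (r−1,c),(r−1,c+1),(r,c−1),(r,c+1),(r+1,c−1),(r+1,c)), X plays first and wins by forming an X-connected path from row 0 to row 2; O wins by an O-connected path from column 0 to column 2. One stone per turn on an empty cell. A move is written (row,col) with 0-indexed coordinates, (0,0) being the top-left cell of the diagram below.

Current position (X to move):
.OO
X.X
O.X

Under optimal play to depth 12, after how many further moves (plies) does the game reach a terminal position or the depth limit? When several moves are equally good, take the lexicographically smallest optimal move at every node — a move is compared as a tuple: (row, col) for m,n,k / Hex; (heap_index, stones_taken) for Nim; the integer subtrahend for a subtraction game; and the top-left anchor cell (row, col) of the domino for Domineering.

PV length from [.OO/X.X/O.X]: 2 plies

ply 1, X at .OO/X.X/O.X | (0,0)=-1→XOO/X.X/O.X*; (1,1)=-1→.OO/XXX/O.X; (2,1)=-1→.OO/X.X/OXX
ply 2, O at XOO/X.X/O.X | (1,1)=+1→XOO/XOX/O.X*; (2,1)=-1→XOO/X.X/OOX
ply 3: XOO/XOX/O.X is terminal -1 (X); from .OO/X.X/O.X depth 12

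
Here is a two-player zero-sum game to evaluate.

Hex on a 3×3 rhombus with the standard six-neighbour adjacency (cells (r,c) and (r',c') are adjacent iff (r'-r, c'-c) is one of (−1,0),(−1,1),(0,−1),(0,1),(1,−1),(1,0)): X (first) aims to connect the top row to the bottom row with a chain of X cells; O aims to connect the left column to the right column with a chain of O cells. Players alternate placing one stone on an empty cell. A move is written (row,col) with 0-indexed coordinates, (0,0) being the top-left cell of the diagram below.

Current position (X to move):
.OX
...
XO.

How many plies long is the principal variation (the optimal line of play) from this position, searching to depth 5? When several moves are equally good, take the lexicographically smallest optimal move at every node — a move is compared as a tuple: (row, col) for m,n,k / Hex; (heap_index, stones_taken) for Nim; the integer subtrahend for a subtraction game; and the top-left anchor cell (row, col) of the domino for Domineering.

[.OX/.../XO.] X move#1: (0,0):+1/XOX/.../XO.*, (1,0):+1/.OX/X../XO., (1,1):+1/.OX/.X./XO., (1,2):+1/.OX/..X/XO., (2,2):+1/.OX/.../XOX
[XOX/.../XO.] O move#2: (1,0):-1/XOX/O../XO.*, (1,1):-1/XOX/.O./XO., (1,2):-1/XOX/..O/XO., (2,2):-1/XOX/.../XOO
[XOX/O../XO.] X move#3: (1,1):+1/XOX/OX./XO.*, (1,2):+1/XOX/O.X/XO., (2,2):+1/XOX/O../XOX
[XOX/OX./XO.] end (terminal -1, O#4); searched .OX/.../XO. to 5

PV length from [.OX/.../XO.]: 3 plies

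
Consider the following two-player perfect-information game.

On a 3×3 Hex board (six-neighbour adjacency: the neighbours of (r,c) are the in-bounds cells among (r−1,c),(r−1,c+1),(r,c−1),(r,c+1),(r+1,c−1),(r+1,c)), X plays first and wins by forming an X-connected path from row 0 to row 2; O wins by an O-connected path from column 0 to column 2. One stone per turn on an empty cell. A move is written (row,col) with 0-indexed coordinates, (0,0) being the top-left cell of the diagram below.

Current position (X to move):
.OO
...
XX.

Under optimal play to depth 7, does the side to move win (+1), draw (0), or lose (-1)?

ply 1, X at .OO/.../XX. | (0,0)=-1→XOO/.../XX.*; (1,0)=-1→.OO/X../XX.; (1,1)=-1→.OO/.X./XX.; (1,2)=-1→.OO/..X/XX.; (2,2)=-1→.OO/.../XXX
ply 2, O at XOO/.../XX. | (1,0)=+1→XOO/O../XX.*; (1,1)=-1→XOO/.O./XX.; (1,2)=-1→XOO/..O/XX.; (2,2)=-1→XOO/.../XXO
ply 3: XOO/O../XX. is terminal -1 (X); from .OO/.../XX. depth 7

value(.OO/.../XX., X) = -1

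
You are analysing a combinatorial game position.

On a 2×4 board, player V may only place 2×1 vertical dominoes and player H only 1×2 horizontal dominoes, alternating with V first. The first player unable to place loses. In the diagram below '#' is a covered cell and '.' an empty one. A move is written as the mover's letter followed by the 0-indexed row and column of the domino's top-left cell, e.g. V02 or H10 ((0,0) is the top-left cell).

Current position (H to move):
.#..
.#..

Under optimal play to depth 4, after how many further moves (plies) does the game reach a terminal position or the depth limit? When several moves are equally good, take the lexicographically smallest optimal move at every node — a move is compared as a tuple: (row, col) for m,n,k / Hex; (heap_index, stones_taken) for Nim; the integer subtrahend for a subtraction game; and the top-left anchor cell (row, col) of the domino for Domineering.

[.#../.#..] H move#1: H02:+1/.###/.#..*, H12:+1/.#../.###
[.###/.#..] V move#2: V00:-1/####/##..*
[####/##..] H move#3: H12:+1/####/####*
[####/####] end (terminal -1, V#4); searched .#../.#.. to 4

PV length from [.#../.#..]: 3 plies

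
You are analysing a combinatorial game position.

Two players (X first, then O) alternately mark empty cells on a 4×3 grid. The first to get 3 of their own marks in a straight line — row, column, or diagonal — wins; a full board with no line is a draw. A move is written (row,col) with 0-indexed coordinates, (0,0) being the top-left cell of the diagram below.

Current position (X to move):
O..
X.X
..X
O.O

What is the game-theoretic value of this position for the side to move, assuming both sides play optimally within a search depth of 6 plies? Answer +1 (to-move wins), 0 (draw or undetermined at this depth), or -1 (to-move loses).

value(O../X.X/..X/O.O, X) = +1

ply 1, X at O../X.X/..X/O.O | (0,1)=-1→OX./X.X/..X/O.O; (0,2)=+1→O.X/X.X/..X/O.O*; (1,1)=+1→O../XXX/..X/O.O; (2,0)=-1→O../X.X/X.X/O.O; (2,1)=-1→O../X.X/.XX/O.O; (3,1)=+1→O../X.X/..X/OXO
ply 2: O.X/X.X/..X/O.O is terminal -1 (O); from O../X.X/..X/O.O depth 6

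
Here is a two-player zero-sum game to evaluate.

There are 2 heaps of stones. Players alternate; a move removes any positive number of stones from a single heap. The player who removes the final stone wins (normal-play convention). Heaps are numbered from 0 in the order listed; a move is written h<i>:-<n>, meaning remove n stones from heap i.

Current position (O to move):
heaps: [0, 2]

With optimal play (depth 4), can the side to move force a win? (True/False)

O winning at [(0,2)]: True

ply 1, O at (0,2) | h1:-1=-1→(0,1); h1:-2=+1→(0,0)*
ply 2: (0,0) is terminal -1 (X); from (0,2) depth 4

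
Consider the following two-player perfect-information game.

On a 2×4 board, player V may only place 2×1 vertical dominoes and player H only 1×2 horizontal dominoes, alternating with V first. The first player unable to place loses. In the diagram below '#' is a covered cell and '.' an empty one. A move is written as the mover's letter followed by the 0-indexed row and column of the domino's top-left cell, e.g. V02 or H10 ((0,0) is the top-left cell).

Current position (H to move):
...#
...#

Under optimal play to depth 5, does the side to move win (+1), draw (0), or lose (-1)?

ply 1, H at ...#/...# | H00=+1→##.#/...#*; H01=+1→.###/...#; H10=+1→...#/##.#; H11=+1→...#/.###
ply 2, V at ##.#/...# | V02=-1→####/..##*
ply 3, H at ####/..## | H10=+1→####/####*
ply 4: ####/#### is terminal -1 (V); from ...#/...# depth 5

value(...#/...#, H) = +1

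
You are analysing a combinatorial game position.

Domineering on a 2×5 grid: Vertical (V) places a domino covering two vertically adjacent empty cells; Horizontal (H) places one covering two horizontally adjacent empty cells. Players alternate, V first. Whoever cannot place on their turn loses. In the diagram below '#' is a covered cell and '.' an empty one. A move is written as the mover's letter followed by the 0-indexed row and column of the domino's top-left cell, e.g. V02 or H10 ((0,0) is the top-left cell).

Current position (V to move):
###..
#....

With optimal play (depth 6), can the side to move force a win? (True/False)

V winning at [###../#....]: True

p1 V@[###../#....]: V03[####./#..#.]+1* V04[###.#/#...#]-1
p2 H@[####./#..#.]: H11[####./####.]-1*
p3 V@[####./####.]: V04[#####/#####]+1*
p4 H@[#####/#####] terminal -1; root [###../#....] d6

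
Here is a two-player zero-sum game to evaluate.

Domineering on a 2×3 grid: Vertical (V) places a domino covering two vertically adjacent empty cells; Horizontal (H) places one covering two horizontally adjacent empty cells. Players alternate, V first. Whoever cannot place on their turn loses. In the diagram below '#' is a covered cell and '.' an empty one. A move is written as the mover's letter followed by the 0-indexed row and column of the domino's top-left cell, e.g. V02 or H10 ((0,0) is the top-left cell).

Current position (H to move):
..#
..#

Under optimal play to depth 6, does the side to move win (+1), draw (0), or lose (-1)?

value(..#/..#, H) = +1

[..#/..#] H move#1: H00:+1/###/..#*, H10:+1/..#/###
[###/..#] end (terminal -1, V#2); searched ..#/..# to 6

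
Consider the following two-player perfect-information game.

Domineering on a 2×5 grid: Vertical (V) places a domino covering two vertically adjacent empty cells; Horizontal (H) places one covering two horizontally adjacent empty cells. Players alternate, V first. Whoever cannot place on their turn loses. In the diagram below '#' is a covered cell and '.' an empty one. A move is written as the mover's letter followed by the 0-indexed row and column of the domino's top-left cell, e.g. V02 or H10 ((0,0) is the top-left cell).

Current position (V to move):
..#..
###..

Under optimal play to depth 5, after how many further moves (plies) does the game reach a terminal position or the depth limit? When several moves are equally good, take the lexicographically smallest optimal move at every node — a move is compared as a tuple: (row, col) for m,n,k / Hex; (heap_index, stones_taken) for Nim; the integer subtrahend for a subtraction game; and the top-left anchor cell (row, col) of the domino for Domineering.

ply 1, V at ..#../###.. | V03=+1→..##./####.*; V04=+1→..#.#/###.#
ply 2, H at ..##./####. | H00=-1→####./####.*
ply 3, V at ####./####. | V04=+1→#####/#####*
ply 4: #####/##### is terminal -1 (H); from ..#../###.. depth 5

PV length from [..#../###..]: 3 plies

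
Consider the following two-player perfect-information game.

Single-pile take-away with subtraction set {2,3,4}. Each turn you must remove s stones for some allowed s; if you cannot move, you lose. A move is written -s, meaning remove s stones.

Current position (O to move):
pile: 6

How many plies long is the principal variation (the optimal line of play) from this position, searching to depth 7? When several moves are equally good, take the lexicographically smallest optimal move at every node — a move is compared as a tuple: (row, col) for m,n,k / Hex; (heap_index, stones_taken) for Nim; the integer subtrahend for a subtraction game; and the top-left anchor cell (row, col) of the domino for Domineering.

PV length from [6]: 2 plies

p1 O@[6]: -2[4]-1* -3[3]-1 -4[2]-1
p2 X@[4]: -2[2]-1 -3[1]+1* -4[0]+1
p3 O@[1] terminal -1; root [6] d7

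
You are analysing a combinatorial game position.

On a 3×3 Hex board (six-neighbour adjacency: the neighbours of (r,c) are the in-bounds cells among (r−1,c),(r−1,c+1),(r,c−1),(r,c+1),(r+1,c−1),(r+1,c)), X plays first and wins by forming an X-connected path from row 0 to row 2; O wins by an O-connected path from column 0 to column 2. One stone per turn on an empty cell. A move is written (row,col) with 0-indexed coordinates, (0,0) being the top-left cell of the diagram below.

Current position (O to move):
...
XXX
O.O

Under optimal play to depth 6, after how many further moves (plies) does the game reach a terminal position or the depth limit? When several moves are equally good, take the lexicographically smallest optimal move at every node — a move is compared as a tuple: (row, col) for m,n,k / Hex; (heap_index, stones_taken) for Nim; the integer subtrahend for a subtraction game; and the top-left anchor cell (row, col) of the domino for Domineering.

PV length from [.../XXX/O.O]: 1 ply

[.../XXX/O.O] O move#1: (0,0):-1/O../XXX/O.O, (0,1):-1/.O./XXX/O.O, (0,2):-1/..O/XXX/O.O, (2,1):+1/.../XXX/OOO*
[.../XXX/OOO] end (terminal -1, X#2); searched .../XXX/O.O to 6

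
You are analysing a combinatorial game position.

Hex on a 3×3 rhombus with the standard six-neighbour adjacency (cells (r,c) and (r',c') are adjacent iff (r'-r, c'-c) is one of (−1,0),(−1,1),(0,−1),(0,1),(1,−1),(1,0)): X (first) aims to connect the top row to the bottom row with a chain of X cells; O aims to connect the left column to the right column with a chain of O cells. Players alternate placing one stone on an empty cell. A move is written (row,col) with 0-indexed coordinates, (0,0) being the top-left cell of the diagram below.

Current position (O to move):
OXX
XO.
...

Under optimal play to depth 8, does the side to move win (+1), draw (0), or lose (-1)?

ply 1, O at OXX/XO./... | (1,2)=-1→OXX/XOO/...*; (2,0)=-1→OXX/XO./O..; (2,1)=-1→OXX/XO./.O.; (2,2)=-1→OXX/XO./..O
ply 2, X at OXX/XOO/... | (2,0)=+1→OXX/XOO/X..*; (2,1)=-1→OXX/XOO/.X.; (2,2)=-1→OXX/XOO/..X
ply 3: OXX/XOO/X.. is terminal -1 (O); from OXX/XO./... depth 8

value(OXX/XO./..., O) = -1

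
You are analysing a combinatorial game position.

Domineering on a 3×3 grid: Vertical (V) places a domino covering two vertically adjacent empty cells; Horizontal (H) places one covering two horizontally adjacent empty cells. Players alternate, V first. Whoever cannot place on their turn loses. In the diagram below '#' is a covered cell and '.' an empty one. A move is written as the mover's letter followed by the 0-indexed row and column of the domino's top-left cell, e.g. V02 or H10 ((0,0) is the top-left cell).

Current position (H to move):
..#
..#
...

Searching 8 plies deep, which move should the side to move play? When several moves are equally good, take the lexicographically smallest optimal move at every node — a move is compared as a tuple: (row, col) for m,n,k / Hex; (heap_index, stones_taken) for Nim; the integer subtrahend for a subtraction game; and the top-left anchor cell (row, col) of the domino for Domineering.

ply 1, H at ..#/..#/... | H00=-1→###/..#/...; H10=+1→..#/###/...*; H20=-1→..#/..#/##.; H21=-1→..#/..#/.##
ply 2: ..#/###/... is terminal -1 (V); from ..#/..#/... depth 8

H's best at [..#/..#/...]: H10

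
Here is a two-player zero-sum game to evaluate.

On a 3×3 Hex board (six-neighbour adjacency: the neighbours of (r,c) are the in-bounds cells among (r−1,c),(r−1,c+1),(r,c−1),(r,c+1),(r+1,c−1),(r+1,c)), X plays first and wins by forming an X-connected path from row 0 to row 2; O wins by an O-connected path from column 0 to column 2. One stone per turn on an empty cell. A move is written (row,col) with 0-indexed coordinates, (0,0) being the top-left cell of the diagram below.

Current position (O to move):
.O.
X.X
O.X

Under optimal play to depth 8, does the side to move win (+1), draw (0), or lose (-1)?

value(.O./X.X/O.X, O) = +1

ply 1, O at .O./X.X/O.X | (0,0)=-1→OO./X.X/O.X; (0,2)=+1→.OO/X.X/O.X*; (1,1)=-1→.O./XOX/O.X; (2,1)=-1→.O./X.X/OOX
ply 2, X at .OO/X.X/O.X | (0,0)=-1→XOO/X.X/O.X*; (1,1)=-1→.OO/XXX/O.X; (2,1)=-1→.OO/X.X/OXX
ply 3, O at XOO/X.X/O.X | (1,1)=+1→XOO/XOX/O.X*; (2,1)=-1→XOO/X.X/OOX
ply 4: XOO/XOX/O.X is terminal -1 (X); from .O./X.X/O.X depth 8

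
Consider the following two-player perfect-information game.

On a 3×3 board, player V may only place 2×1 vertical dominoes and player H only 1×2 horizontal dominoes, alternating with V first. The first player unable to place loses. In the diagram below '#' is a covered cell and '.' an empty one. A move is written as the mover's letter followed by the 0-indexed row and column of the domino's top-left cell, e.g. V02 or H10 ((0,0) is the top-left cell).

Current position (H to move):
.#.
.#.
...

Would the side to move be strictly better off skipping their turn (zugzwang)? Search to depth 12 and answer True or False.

p1 H@[.#./.#./...]: H20[.#./.#./##.]-1* H21[.#./.#./.##]-1
p2 V@[.#./.#./##.]: V00[##./##./##.]+1* V02[.##/.##/##.]+1 V12[.#./.##/###]+1
p3 H@[##./##./##.] terminal -1; root [.#./.#./...] d12
if H skipped the turn, V would face:
~ p1 V@[.#./.#./...]: V00[##./##./...]+1* V02[.##/.##/...]+1 V10[.#./##./#..]+1 V12[.#./.##/..#]+1
~ p2 H@[##./##./...]: H20[##./##./##.]-1* H21[##./##./.##]-1
~ p3 V@[##./##./##.]: V02[###/###/##.]+1* V12[##./###/###]+1
~ p4 H@[###/###/##.] terminal -1; root [.#./.#./...] d12
compare (H): move=-1 vs pass=-1

zugzwang(.#./.#./..., H) = False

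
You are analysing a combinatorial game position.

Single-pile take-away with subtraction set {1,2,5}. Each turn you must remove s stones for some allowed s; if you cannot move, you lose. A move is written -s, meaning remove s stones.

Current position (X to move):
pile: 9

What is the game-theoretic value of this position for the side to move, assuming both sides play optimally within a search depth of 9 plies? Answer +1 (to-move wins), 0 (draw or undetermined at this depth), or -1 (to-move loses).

value(9, X) = -1

ply 1, X at 9 | -1=-1→8*; -2=-1→7; -5=-1→4
ply 2, O at 8 | -1=-1→7; -2=+1→6*; -5=+1→3
ply 3, X at 6 | -1=-1→5*; -2=-1→4; -5=-1→1
ply 4, O at 5 | -1=-1→4; -2=+1→3*; -5=+1→0
ply 5, X at 3 | -1=-1→2*; -2=-1→1
ply 6, O at 2 | -1=-1→1; -2=+1→0*
ply 7: 0 is terminal -1 (X); from 9 depth 9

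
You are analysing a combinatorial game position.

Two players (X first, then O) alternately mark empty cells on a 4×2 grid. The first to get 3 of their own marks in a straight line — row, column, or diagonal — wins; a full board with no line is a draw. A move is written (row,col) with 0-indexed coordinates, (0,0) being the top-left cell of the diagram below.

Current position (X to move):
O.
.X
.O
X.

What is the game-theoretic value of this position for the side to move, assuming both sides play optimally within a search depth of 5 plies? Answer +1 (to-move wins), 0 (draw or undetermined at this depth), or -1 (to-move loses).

ply 1, X at O./.X/.O/X. | (0,1)=+0→OX/.X/.O/X.*; (1,0)=+0→O./XX/.O/X.; (2,0)=+0→O./.X/XO/X.; (3,1)=+0→O./.X/.O/XX
ply 2, O at OX/.X/.O/X. | (1,0)=+0→OX/OX/.O/X.*; (2,0)=+0→OX/.X/OO/X.; (3,1)=+0→OX/.X/.O/XO
ply 3, X at OX/OX/.O/X. | (2,0)=+0→OX/OX/XO/X.*; (3,1)=-1→OX/OX/.O/XX
ply 4, O at OX/OX/XO/X. | (3,1)=+0→OX/OX/XO/XO*
ply 5: OX/OX/XO/XO is terminal +0 (X); from O./.X/.O/X. depth 5

value(O./.X/.O/X., X) = 0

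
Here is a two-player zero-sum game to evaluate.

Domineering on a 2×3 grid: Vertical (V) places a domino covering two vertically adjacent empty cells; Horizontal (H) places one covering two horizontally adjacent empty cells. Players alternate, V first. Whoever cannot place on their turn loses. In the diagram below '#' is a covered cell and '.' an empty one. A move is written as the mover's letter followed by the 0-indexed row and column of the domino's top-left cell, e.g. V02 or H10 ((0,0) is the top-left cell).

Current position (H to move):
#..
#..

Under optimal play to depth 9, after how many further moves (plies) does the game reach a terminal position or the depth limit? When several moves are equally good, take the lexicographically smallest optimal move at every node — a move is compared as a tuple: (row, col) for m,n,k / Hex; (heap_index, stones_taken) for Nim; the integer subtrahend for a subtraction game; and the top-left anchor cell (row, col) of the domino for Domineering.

PV length from [#../#..]: 1 ply

[#../#..] H move#1: H01:+1/###/#..*, H11:+1/#../###
[###/#..] end (terminal -1, V#2); searched #../#.. to 9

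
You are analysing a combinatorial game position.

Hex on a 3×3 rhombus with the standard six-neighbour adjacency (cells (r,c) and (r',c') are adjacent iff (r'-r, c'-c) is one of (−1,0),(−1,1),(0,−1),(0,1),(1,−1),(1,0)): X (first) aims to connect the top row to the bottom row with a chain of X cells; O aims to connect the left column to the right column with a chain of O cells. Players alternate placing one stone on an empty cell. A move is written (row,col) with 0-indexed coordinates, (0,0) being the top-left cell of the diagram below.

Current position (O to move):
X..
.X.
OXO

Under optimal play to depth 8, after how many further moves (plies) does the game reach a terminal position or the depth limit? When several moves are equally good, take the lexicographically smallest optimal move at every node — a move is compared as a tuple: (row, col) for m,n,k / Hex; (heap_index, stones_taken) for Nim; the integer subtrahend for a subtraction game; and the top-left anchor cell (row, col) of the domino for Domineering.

ply 1, O at X../.X./OXO | (0,1)=-1→XO./.X./OXO*; (0,2)=-1→X.O/.X./OXO; (1,0)=-1→X../OX./OXO; (1,2)=-1→X../.XO/OXO
ply 2, X at XO./.X./OXO | (0,2)=+1→XOX/.X./OXO*; (1,0)=+1→XO./XX./OXO; (1,2)=+1→XO./.XX/OXO
ply 3: XOX/.X./OXO is terminal -1 (O); from X../.X./OXO depth 8

PV length from [X../.X./OXO]: 2 plies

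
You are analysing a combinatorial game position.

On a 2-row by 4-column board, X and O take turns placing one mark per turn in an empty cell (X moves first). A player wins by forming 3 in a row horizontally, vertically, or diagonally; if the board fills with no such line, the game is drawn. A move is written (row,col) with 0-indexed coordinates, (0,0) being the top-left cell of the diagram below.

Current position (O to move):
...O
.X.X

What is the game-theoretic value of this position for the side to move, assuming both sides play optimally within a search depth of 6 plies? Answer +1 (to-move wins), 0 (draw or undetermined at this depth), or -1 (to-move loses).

value(...O/.X.X, O) = 0

ply 1, O at ...O/.X.X | (0,0)=-1→O..O/.X.X; (0,1)=-1→.O.O/.X.X; (0,2)=-1→..OO/.X.X; (1,0)=-1→...O/OX.X; (1,2)=+0→...O/.XOX*
ply 2, X at ...O/.XOX | (0,0)=+0→X..O/.XOX*; (0,1)=+0→.X.O/.XOX; (0,2)=+0→..XO/.XOX; (1,0)=+0→...O/XXOX
ply 3, O at X..O/.XOX | (0,1)=+0→XO.O/.XOX*; (0,2)=+0→X.OO/.XOX; (1,0)=+0→X..O/OXOX
ply 4, X at XO.O/.XOX | (0,2)=+0→XOXO/.XOX*; (1,0)=-1→XO.O/XXOX
ply 5, O at XOXO/.XOX | (1,0)=+0→XOXO/OXOX*
ply 6: XOXO/OXOX is terminal +0 (X); from ...O/.X.X depth 6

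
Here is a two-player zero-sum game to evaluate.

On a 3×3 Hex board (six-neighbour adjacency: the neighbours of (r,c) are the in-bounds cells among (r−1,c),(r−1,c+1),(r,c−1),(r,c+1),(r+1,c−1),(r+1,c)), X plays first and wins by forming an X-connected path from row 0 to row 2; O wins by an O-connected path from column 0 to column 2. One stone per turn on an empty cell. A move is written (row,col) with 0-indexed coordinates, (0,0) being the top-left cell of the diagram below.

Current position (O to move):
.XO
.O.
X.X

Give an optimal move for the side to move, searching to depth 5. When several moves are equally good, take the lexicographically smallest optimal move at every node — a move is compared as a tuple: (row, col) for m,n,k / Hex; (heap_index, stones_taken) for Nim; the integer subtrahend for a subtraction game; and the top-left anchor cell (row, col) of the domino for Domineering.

O's best at [.XO/.O./X.X]: (1,0)

ply 1, O at .XO/.O./X.X | (0,0)=-1→OXO/.O./X.X; (1,0)=+1→.XO/OO./X.X*; (1,2)=-1→.XO/.OO/X.X; (2,1)=-1→.XO/.O./XOX
ply 2: .XO/OO./X.X is terminal -1 (X); from .XO/.O./X.X depth 5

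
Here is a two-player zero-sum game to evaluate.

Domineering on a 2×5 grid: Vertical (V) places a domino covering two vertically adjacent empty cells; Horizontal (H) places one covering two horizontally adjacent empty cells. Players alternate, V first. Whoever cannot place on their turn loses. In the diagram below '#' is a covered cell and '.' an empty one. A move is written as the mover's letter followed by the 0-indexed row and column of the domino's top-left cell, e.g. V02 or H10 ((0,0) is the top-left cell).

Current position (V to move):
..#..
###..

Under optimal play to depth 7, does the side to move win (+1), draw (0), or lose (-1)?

value(..#../###.., V) = +1

ply 1, V at ..#../###.. | V03=+1→..##./####.*; V04=+1→..#.#/###.#
ply 2, H at ..##./####. | H00=-1→####./####.*
ply 3, V at ####./####. | V04=+1→#####/#####*
ply 4: #####/##### is terminal -1 (H); from ..#../###.. depth 7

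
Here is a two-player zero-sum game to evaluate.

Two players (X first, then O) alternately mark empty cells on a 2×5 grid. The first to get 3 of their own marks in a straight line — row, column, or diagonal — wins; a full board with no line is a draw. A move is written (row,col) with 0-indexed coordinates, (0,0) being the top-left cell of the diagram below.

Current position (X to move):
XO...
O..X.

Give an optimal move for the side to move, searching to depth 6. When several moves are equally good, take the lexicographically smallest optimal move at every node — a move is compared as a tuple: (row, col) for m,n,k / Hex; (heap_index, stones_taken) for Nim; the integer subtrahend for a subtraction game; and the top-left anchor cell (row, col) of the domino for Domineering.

X's best at [XO.../O..X.]: (1,2)

ply 1, X at XO.../O..X. | (0,2)=+0→XOX../O..X.; (0,3)=+0→XO.X./O..X.; (0,4)=+0→XO..X/O..X.; (1,1)=+0→XO.../OX.X.; (1,2)=+1→XO.../O.XX.*; (1,4)=+0→XO.../O..XX
ply 2, O at XO.../O.XX. | (0,2)=-1→XOO../O.XX.*; (0,3)=-1→XO.O./O.XX.; (0,4)=-1→XO..O/O.XX.; (1,1)=-1→XO.../OOXX.; (1,4)=-1→XO.../O.XXO
ply 3, X at XOO../O.XX. | (0,3)=+1→XOOX./O.XX.*; (0,4)=-1→XOO.X/O.XX.; (1,1)=+1→XOO../OXXX.; (1,4)=+1→XOO../O.XXX
ply 4, O at XOOX./O.XX. | (0,4)=-1→XOOXO/O.XX.*; (1,1)=-1→XOOX./OOXX.; (1,4)=-1→XOOX./O.XXO
ply 5, X at XOOXO/O.XX. | (1,1)=+1→XOOXO/OXXX.*; (1,4)=+1→XOOXO/O.XXX
ply 6: XOOXO/OXXX. is terminal -1 (O); from XO.../O..X. depth 6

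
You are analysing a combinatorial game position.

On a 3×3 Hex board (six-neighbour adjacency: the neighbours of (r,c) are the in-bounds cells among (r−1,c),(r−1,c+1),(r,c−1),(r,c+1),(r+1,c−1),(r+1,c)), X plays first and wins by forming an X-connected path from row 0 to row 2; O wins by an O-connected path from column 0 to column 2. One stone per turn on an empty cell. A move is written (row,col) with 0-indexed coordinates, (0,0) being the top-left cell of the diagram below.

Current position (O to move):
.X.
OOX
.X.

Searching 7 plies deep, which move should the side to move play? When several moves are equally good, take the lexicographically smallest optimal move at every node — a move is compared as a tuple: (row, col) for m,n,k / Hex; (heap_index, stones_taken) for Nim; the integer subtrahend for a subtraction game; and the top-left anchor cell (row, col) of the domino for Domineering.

O's best at [.X./OOX/.X.]: (0,2)

ply 1, O at .X./OOX/.X. | (0,0)=-1→OX./OOX/.X.; (0,2)=+1→.XO/OOX/.X.*; (2,0)=-1→.X./OOX/OX.; (2,2)=-1→.X./OOX/.XO
ply 2: .XO/OOX/.X. is terminal -1 (X); from .X./OOX/.X. depth 7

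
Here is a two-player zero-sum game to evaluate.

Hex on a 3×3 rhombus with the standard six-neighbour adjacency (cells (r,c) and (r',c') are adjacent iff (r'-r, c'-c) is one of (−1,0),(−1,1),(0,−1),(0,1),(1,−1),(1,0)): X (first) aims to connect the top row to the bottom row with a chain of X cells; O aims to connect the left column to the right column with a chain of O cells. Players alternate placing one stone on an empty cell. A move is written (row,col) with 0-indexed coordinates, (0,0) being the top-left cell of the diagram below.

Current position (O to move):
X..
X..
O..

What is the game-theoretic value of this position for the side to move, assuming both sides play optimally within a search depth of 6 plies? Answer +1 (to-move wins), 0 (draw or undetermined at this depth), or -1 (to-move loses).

value(X../X../O.., O) = +1

[X../X../O..] O move#1: (0,1):-1/XO./X../O.., (0,2):+1/X.O/X../O..*, (1,1):+1/X../XO./O.., (1,2):+1/X../X.O/O.., (2,1):+1/X../X../OO., (2,2):+1/X../X../O.O
[X.O/X../O..] X move#2: (0,1):-1/XXO/X../O..*, (1,1):-1/X.O/XX./O.., (1,2):-1/X.O/X.X/O.., (2,1):-1/X.O/X../OX., (2,2):-1/X.O/X../O.X
[XXO/X../O..] O move#3: (1,1):+1/XXO/XO./O..*, (1,2):+1/XXO/X.O/O.., (2,1):+1/XXO/X../OO., (2,2):+1/XXO/X../O.O
[XXO/XO./O..] end (terminal -1, X#4); searched X../X../O.. to 6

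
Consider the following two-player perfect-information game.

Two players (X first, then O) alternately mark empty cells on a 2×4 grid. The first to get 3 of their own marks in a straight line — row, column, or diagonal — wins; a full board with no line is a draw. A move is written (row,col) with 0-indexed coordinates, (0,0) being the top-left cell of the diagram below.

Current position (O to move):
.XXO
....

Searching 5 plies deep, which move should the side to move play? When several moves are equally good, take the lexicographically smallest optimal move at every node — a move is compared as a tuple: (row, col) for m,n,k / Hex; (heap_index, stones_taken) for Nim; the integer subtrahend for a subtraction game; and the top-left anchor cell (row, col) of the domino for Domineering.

ply 1, O at .XXO/.... | (0,0)=+0→OXXO/....*; (1,0)=-1→.XXO/O...; (1,1)=-1→.XXO/.O..; (1,2)=-1→.XXO/..O.; (1,3)=-1→.XXO/...O
ply 2, X at OXXO/.... | (1,0)=+0→OXXO/X...*; (1,1)=+0→OXXO/.X..; (1,2)=+0→OXXO/..X.; (1,3)=+0→OXXO/...X
ply 3, O at OXXO/X... | (1,1)=+0→OXXO/XO..*; (1,2)=+0→OXXO/X.O.; (1,3)=+0→OXXO/X..O
ply 4, X at OXXO/XO.. | (1,2)=+0→OXXO/XOX.*; (1,3)=+0→OXXO/XO.X
ply 5, O at OXXO/XOX. | (1,3)=+0→OXXO/XOXO*
ply 6: OXXO/XOXO is terminal +0 (X); from .XXO/.... depth 5

O's best at [.XXO/....]: (0,0)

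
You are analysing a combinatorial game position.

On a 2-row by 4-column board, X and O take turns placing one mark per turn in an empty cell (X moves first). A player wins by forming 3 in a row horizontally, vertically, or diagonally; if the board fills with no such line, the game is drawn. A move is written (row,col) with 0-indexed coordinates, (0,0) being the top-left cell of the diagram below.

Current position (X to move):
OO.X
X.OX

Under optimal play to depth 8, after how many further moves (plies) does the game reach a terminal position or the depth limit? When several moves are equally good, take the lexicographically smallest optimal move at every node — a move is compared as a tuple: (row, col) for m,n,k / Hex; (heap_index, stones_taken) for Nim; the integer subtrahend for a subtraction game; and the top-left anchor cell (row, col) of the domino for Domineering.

p1 X@[OO.X/X.OX]: (0,2)[OOXX/X.OX]+0* (1,1)[OO.X/XXOX]-1
p2 O@[OOXX/X.OX]: (1,1)[OOXX/XOOX]+0*
p3 X@[OOXX/XOOX] terminal +0; root [OO.X/X.OX] d8

PV length from [OO.X/X.OX]: 2 plies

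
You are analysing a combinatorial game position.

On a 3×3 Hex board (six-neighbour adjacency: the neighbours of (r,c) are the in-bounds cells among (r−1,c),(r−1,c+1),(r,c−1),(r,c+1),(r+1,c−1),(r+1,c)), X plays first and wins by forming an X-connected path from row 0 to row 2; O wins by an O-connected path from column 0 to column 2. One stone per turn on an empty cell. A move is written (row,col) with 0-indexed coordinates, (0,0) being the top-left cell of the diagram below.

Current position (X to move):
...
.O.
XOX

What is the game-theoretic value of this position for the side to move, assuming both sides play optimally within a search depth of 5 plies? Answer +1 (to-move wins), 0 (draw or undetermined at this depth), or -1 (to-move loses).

value(.../.O./XOX, X) = +1

p1 X@[.../.O./XOX]: (0,0)[X../.O./XOX]-1 (0,1)[.X./.O./XOX]-1 (0,2)[..X/.O./XOX]+1* (1,0)[.../XO./XOX]+1 (1,2)[.../.OX/XOX]+1
p2 O@[..X/.O./XOX]: (0,0)[O.X/.O./XOX]-1* (0,1)[.OX/.O./XOX]-1 (1,0)[..X/OO./XOX]-1 (1,2)[..X/.OO/XOX]-1
p3 X@[O.X/.O./XOX]: (0,1)[OXX/.O./XOX]+1* (1,0)[O.X/XO./XOX]+1 (1,2)[O.X/.OX/XOX]+1
p4 O@[OXX/.O./XOX]: (1,0)[OXX/OO./XOX]-1* (1,2)[OXX/.OO/XOX]-1
p5 X@[OXX/OO./XOX]: (1,2)[OXX/OOX/XOX]+1*
p6 O@[OXX/OOX/XOX] terminal -1; root [.../.O./XOX] d5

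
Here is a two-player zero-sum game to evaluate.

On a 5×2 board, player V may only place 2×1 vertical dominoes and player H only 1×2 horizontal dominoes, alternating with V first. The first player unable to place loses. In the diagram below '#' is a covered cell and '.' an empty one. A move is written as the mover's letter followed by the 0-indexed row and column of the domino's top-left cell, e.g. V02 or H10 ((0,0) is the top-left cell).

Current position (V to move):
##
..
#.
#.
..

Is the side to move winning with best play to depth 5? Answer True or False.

V winning at [##/../#./#./..]: False

ply 1, V at ##/../#./#./.. | V11=-1→##/.#/##/#./..*; V21=-1→##/../##/##/..; V31=-1→##/../#./##/.#
ply 2, H at ##/.#/##/#./.. | H40=+1→##/.#/##/#./##*
ply 3: ##/.#/##/#./## is terminal -1 (V); from ##/../#./#./.. depth 5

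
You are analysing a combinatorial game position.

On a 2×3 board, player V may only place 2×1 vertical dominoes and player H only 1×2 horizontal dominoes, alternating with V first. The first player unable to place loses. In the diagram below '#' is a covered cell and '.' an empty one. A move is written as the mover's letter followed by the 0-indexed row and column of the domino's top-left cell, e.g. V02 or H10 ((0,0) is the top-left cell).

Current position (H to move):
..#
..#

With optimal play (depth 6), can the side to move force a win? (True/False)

H winning at [..#/..#]: True

[..#/..#] H move#1: H00:+1/###/..#*, H10:+1/..#/###
[###/..#] end (terminal -1, V#2); searched ..#/..# to 6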